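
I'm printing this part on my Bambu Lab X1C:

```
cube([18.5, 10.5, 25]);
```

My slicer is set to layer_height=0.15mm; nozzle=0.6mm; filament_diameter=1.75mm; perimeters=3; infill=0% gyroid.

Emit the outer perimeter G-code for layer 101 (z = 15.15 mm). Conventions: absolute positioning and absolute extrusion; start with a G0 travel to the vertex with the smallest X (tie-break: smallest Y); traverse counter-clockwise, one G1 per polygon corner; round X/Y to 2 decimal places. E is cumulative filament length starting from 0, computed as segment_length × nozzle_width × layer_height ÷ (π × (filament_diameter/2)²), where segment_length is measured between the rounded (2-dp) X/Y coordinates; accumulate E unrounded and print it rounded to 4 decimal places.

G0 X0.00 Y0.00 Z15.15
G1 X18.50 Y0.00 E0.6922
G1 X18.50 Y10.50 E1.0851
G1 X0.00 Y10.50 E1.7773
G1 X0.00 Y0.00 E2.1702

At z = 15.15 mm: the 18.5×10.5 cube contributes its full rectangle. The outline is a single polygon with 4 vertices. Extrusion per mm of travel: 0.6 × 0.15 / (π × 0.875²) = 0.037418. Accumulating E over each segment gives final E = 2.1702.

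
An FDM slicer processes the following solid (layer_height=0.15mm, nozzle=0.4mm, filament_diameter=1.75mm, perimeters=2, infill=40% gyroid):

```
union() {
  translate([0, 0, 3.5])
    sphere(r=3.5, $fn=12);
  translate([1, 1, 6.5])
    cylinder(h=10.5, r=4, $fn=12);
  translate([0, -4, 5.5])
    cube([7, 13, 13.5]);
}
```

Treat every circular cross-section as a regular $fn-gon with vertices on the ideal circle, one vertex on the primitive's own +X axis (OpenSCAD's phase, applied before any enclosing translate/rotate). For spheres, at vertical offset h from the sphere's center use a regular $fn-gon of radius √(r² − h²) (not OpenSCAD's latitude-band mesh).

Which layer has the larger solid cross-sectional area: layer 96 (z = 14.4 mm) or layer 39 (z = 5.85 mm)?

Layer 96 (z = 14.4): the sphere is not intersected at this z (|z−center|=10.900 > r=3.5); the r=4 cylinder at (1, 1) contributes a regular 12-gon of circumradius 4 (area = (12/2)·4.000²·sin(360°/12) = 48.00 mm²); the 7×13 cube at (0, -4) contributes its full rectangle (area 91.00 mm²); Merging all regions: the regions partially overlap — summed areas 139.00 mm² minus the doubly-counted overlap 31.73 mm² gives 107.27 mm² — area = 107.27 mm². So its area = 107.27 mm². Layer 39 (z = 5.85): the sphere: section is a regular 12-gon, circumradius = √(r²−h²) = √(3.5²−2.35²) = 2.594 (area = (12/2)·2.594²·sin(360°/12) = 20.18 mm²); the cylinder at (1, 1) is absent (z outside [6.5, 17]); the 7×13 cube at (0, -4) contributes its full rectangle (area 91.00 mm²); Taking the union: the regions partially overlap — summed areas 111.18 mm² minus the doubly-counted overlap 10.09 mm² gives 101.09 mm² — area = 101.09 mm². So its area = 101.09 mm². Layer 96 is larger (107.27 vs 101.09 mm²).

layer 96 (z = 14.4 mm)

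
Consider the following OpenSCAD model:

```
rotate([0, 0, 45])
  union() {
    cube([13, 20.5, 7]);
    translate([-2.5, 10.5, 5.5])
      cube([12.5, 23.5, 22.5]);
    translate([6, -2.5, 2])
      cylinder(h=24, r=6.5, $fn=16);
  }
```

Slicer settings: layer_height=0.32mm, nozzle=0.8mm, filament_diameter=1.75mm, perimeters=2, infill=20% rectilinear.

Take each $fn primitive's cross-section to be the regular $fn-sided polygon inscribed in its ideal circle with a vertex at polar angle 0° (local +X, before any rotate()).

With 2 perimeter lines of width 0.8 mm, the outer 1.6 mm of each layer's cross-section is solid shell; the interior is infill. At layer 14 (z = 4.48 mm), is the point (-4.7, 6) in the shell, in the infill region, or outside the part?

At z = 4.48 mm: the cube is present — its section is the full 13×20.5 rectangle; the cube at (-2.5, 10.5) does not reach this height (z outside [5.5, 28]); the cylinder at (6, -2.5): section is a regular 16-gon, circumradius r=6.5; Merging all regions: the regions partially overlap (shared area 33.42 mm²), so overlapping operands fuse into one piece — 1 connected region; (whole slice rotated 45° about Z — lengths, areas and connectivity unchanged). Overall, the cross-section is a single solid region. Undo the 45° rotation: the query point maps to (0.919, 7.566) in the un-rotated model frame. The nearest boundary edge runs (0.00, 0.00)→(0.00, 20.50); distance from the point to it = 0.92 mm. The point is inside the cross-section, 0.92 mm from the nearest boundary — within the 1.6 mm shell band (2 × 0.8).

shell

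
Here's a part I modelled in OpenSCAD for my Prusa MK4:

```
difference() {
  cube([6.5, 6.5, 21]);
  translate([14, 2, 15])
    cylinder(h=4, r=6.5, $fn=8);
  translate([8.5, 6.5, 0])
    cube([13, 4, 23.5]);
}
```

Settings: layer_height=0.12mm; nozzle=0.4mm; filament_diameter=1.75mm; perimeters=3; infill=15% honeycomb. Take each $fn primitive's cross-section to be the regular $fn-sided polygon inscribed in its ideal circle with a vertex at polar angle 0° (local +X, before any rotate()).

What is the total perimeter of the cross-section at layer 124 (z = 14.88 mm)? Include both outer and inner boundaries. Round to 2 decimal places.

At z = 14.88 mm: the cube (footprint 6.5×6.5) is included at this height (perimeter 26.00 mm); the cylinder at (14, 2) is absent (z outside [15, 19]); the cube at (8.5, 6.5) is present — its section is the full 13×4 rectangle (perimeter 34.00 mm); Subtracting the remaining from the first: starting from the 6.5×6.5 cube, the 13×4 cube at (8.5, 6.5) misses the remaining region (no effect) — boundary = 26.00 mm. Overall, the cross-section is a single solid region. Total boundary length (outer) = 26.00 mm.

26.00 mm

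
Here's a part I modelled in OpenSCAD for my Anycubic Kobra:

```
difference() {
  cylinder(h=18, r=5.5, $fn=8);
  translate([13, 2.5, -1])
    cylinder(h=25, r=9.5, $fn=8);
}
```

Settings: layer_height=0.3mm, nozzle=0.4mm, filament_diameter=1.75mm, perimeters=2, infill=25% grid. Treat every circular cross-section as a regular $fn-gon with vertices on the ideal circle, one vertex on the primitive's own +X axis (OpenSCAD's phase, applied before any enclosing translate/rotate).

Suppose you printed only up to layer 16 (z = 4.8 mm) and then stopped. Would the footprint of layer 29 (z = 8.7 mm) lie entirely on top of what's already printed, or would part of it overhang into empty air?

entirely on top

Compare the two slices. At z = 4.8: the cylinder: section is a regular 8-gon, circumradius r=5.5 (area = (8/2)·5.500²·sin(360°/8) = 85.56 mm²); the cylinder at (13, 2.5): section is a regular 8-gon, circumradius r=9.5 (area = (8/2)·9.500²·sin(360°/8) = 255.27 mm²); Taking the first minus the rest: starting from the r=5.5 cylinder (85.56 mm²), the r=9.5 cylinder at (13, 2.5) partially overlaps it — only the 3.53 mm² overlap (of its 255.27 mm²) is removed, clipping the outline — area = 82.03 mm². At z = 8.7: the r=5.5 cylinder gives a regular 8-gon of circumradius 5.5 (constant along its height) (area = (8/2)·5.500²·sin(360°/8) = 85.56 mm²); the r=9.5 cylinder at (13, 2.5) gives a regular 8-gon of circumradius 9.5 (constant along its height) (area = (8/2)·9.500²·sin(360°/8) = 255.27 mm²); Taking the first minus the rest: starting from the r=5.5 cylinder (85.56 mm²), the r=9.5 cylinder at (13, 2.5) partially overlaps it — only the 3.53 mm² overlap (of its 255.27 mm²) is removed, clipping the outline — area = 82.03 mm². Checking containment: the cross-section at z = 8.7 is a subset of the cross-section at z = 4.8.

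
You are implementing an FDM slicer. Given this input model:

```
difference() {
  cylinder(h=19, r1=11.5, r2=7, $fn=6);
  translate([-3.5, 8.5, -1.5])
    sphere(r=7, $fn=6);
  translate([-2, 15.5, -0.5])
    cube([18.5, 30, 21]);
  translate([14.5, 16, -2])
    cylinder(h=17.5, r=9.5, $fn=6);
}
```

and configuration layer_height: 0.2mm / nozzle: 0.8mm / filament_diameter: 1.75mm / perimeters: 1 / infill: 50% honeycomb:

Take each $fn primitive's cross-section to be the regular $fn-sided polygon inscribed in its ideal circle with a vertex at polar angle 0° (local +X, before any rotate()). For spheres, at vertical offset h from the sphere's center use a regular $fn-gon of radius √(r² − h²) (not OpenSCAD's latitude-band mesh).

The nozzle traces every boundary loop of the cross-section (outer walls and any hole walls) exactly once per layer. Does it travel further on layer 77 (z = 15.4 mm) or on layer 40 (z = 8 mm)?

layer 40 (z = 8 mm)

Layer 77 (z = 15.4): the cone: at t=0.811 of its height the radius interpolates to r₁+(r₂−r₁)t = 7.853, giving a regular 6-gon of that circumradius (perimeter = 2·6·7.853·sin(180°/6) = 47.12 mm); the sphere at (-3.5, 8.5) does not reach this height (|z−center|=16.900 > r=7); the cube at (-2, 15.5) (footprint 18.5×30) is included at this height (perimeter 97.00 mm); the r=9.5 cylinder at (14.5, 16) gives a regular 6-gon of circumradius 9.5 (constant along its height) (perimeter = 2·6·9.500·sin(180°/6) = 57.00 mm); Subtracting the remaining from the first: starting from the cone, the 18.5×30 cube at (-2, 15.5) misses the remaining region (no effect); the r=9.5 cylinder at (14.5, 16) misses the remaining region (no effect) — boundary = 47.12 mm. So its perimeter = 47.12 mm. Layer 40 (z = 8): the cone contributes a regular 6-gon of circumradius 9.605 (interpolated between r1=11.5 and r2=7 at t=0.421) (perimeter = 2·6·9.605·sin(180°/6) = 57.63 mm); the sphere at (-3.5, 8.5) is not intersected at this z (|z−center|=9.500 > r=7); the cube at (-2, 15.5) is present — its section is the full 18.5×30 rectangle (perimeter 97.00 mm); the r=9.5 cylinder at (14.5, 16) gives a regular 6-gon of circumradius 9.5 (constant along its height) (perimeter = 2·6·9.500·sin(180°/6) = 57.00 mm); After the difference (first − rest): starting from the cone, the 18.5×30 cube at (-2, 15.5) misses the remaining region (no effect); the r=9.5 cylinder at (14.5, 16) misses the remaining region (no effect) — boundary = 57.63 mm. So its perimeter = 57.63 mm. Layer 40 is larger (57.63 vs 47.12 mm).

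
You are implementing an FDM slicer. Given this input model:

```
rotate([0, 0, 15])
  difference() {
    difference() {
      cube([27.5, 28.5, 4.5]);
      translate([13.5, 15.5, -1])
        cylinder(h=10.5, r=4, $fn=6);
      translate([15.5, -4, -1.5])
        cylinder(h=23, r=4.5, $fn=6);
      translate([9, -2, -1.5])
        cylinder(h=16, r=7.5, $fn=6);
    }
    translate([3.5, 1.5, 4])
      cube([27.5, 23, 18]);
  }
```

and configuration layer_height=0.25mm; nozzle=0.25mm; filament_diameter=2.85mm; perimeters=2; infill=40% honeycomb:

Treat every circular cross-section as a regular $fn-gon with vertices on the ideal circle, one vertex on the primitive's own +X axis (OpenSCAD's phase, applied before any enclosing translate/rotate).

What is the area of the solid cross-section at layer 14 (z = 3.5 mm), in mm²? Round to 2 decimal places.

696.80 mm²

At z = 3.5 mm: the 27.5×28.5 cube contributes its full rectangle (area 783.75 mm²); the r=4 cylinder at (13.5, 15.5) contributes a regular 6-gon of circumradius 4 (area = (6/2)·4.000²·sin(360°/6) = 41.57 mm²); the r=4.5 cylinder at (15.5, -4) gives a regular 6-gon of circumradius 4.5 (constant along its height) (area = (6/2)·4.500²·sin(360°/6) = 52.61 mm²); the r=7.5 cylinder at (9, -2) gives a regular 6-gon of circumradius 7.5 (constant along its height) (area = (6/2)·7.500²·sin(360°/6) = 146.14 mm²); Taking the first minus the rest: starting from the 27.5×28.5 cube (783.75 mm²), the r=4 cylinder at (13.5, 15.5) lies wholly inside it (removes its full 41.57 mm² and its 24.00 mm outline becomes a hole wall); the r=4.5 cylinder at (15.5, -4) misses the remaining region (no effect); the r=7.5 cylinder at (9, -2) partially overlaps it — only the 45.38 mm² overlap (of its 146.14 mm²) is removed, clipping the outline — area = 696.80 mm²; the cube at (3.5, 1.5) is absent (z outside [4, 22]); Subtracting the remaining from the first: none of the subtracted shapes is present at this height, so that combined region is unchanged — area = 696.80 mm²; (rotated 15° about Z; rotation is an isometry so areas/perimeters/island counts are preserved). Overall, the cross-section is one region with 1 hole. Net area = 696.80 mm².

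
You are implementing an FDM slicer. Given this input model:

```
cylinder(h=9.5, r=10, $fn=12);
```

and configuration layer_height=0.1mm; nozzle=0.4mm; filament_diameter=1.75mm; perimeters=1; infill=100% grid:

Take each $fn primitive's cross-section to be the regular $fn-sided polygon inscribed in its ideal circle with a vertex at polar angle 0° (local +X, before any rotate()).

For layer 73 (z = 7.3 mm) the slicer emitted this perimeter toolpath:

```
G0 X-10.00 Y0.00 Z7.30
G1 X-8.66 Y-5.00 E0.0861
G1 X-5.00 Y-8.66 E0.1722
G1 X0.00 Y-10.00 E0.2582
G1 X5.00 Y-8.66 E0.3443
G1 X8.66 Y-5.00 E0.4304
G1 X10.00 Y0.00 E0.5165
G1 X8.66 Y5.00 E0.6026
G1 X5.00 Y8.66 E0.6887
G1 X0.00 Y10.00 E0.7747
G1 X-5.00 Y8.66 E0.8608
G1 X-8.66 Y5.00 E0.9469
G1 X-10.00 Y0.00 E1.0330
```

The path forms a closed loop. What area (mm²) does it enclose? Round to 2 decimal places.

Apply the shoelace formula to the sequence of (X, Y) vertices; enclosed area = 299.99 mm².

299.99 mm²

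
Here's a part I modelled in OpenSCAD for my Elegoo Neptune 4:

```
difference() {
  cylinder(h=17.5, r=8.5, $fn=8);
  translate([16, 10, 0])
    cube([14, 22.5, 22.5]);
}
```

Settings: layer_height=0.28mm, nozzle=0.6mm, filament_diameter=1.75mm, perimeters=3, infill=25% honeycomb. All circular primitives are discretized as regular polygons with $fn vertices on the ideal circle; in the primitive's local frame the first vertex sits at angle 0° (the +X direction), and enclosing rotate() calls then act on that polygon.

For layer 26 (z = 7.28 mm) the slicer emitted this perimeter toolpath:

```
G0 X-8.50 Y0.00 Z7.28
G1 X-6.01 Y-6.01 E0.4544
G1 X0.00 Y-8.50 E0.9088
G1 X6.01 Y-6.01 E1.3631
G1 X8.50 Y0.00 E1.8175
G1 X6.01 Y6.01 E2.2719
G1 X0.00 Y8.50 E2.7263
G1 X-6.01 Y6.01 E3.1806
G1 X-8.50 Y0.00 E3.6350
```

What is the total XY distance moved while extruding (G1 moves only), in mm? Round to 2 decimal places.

Sum the Euclidean lengths of each G1 segment: total = 52.04 mm.

52.04 mm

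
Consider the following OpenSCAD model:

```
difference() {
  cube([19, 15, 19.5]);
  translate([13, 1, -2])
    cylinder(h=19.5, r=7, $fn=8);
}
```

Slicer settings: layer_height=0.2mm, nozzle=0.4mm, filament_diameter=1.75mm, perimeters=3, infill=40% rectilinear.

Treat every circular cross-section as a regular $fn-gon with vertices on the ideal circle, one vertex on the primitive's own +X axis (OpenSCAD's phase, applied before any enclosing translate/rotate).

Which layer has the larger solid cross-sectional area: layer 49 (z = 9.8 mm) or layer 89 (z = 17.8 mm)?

Layer 49 (z = 9.8): the cube is present — its section is the full 19×15 rectangle (area 285.00 mm²); the cylinder at (13, 1): section is a regular 8-gon, circumradius r=7 (area = (8/2)·7.000²·sin(360°/8) = 138.59 mm²); Taking the first minus the rest: starting from the 19×15 cube (285.00 mm²), the r=7 cylinder at (13, 1) partially overlaps it — only the 80.88 mm² overlap (of its 138.59 mm²) is removed, clipping the outline — area = 204.12 mm². So its area = 204.12 mm². Layer 89 (z = 17.8): the cube (footprint 19×15) is included at this height (area 285.00 mm²); the cylinder at (13, 1) is absent (z outside [-2, 17.5]); After the difference (first − rest): none of the subtracted shapes is present at this height, so the 19×15 cube is unchanged — area = 285.00 mm². So its area = 285.00 mm². Layer 89 is larger (285.00 vs 204.12 mm²).

layer 89 (z = 17.8 mm)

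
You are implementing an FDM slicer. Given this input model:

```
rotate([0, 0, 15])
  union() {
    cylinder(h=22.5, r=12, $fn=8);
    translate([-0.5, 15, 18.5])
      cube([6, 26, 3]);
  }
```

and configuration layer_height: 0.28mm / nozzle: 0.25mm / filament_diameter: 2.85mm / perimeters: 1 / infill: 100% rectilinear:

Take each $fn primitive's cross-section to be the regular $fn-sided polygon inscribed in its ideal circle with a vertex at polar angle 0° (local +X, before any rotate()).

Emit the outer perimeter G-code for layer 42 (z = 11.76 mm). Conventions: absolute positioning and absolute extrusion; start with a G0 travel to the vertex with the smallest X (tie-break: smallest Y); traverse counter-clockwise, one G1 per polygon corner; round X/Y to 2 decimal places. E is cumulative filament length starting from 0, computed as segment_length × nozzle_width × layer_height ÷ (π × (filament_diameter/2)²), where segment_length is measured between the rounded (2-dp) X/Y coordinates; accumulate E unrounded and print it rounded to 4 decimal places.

G0 X-11.59 Y-3.11 Z11.76
G1 X-6.00 Y-10.39 E0.1007
G1 X3.11 Y-11.59 E0.2015
G1 X10.39 Y-6.00 E0.3023
G1 X11.59 Y3.11 E0.4031
G1 X6.00 Y10.39 E0.5038
G1 X-3.11 Y11.59 E0.6046
G1 X-10.39 Y6.00 E0.7053
G1 X-11.59 Y-3.11 E0.8062

At z = 11.76 mm: the r=12 cylinder gives a regular 8-gon of circumradius 12 (constant along its height); the cube at (-0.5, 15) is not intersected at this z (z outside [18.5, 21.5]); Merging all regions: only the r=12 cylinder is present, so the union is just that shape — 1 connected region; (whole slice rotated 15° about Z — lengths, areas and connectivity unchanged). The outline is a single polygon with 8 vertices. Extrusion per mm of travel: 0.25 × 0.28 / (π × 1.425²) = 0.010973. Accumulating E over each segment gives final E = 0.8062.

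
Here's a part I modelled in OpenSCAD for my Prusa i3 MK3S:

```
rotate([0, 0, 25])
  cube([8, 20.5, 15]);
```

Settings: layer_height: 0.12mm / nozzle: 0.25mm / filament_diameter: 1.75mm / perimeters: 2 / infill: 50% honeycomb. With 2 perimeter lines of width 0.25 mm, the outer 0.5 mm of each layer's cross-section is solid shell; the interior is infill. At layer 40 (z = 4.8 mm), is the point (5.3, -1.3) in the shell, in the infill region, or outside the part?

outside

At z = 4.8 mm: the cube (footprint 8×20.5) is included at this height; (whole slice rotated 25° about Z — lengths, areas and connectivity unchanged). Overall, the cross-section is a single solid region. Undo the 25° rotation: the query point maps to (4.254, -3.418) in the un-rotated model frame. The nearest boundary edge runs (0.00, 0.00)→(8.00, 0.00); distance from the point to it = 3.42 mm. The point is not inside any of the regions above, so it lies outside the cross-section (3.42 mm from the nearest boundary).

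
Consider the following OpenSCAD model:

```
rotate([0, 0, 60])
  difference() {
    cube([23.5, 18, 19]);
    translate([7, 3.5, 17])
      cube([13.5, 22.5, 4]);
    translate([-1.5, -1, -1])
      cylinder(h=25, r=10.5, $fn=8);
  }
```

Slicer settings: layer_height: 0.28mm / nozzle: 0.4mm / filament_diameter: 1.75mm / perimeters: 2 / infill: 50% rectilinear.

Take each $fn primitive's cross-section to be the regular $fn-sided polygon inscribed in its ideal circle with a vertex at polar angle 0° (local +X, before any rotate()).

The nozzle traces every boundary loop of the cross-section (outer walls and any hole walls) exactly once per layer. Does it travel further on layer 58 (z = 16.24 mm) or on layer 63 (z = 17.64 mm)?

layer 63 (z = 17.64 mm)

Layer 58 (z = 16.24): the 23.5×18 cube contributes its full rectangle (perimeter 83.00 mm); the cube at (7, 3.5) does not reach this height (z outside [17, 21]); the cylinder at (-1.5, -1): section is a regular 8-gon, circumradius r=10.5 (perimeter = 2·8·10.500·sin(180°/8) = 64.29 mm); Taking the first minus the rest: starting from the 23.5×18 cube, the r=10.5 cylinder at (-1.5, -1) partially overlaps it — only the 53.88 mm² overlap (of its 311.83 mm²) is removed, clipping the outline — boundary = 78.90 mm; (whole slice rotated 60° about Z — lengths, areas and connectivity unchanged). So its perimeter = 78.90 mm. Layer 63 (z = 17.64): the cube is present — its section is the full 23.5×18 rectangle (perimeter 83.00 mm); the cube at (7, 3.5) is present — its section is the full 13.5×22.5 rectangle (perimeter 72.00 mm); the cylinder at (-1.5, -1): section is a regular 8-gon, circumradius r=10.5 (perimeter = 2·8·10.500·sin(180°/8) = 64.29 mm); Subtracting the remaining from the first: starting from the 23.5×18 cube, the 13.5×22.5 cube at (7, 3.5) partially overlaps it — only the 195.75 mm² overlap (of its 303.75 mm²) is removed, clipping the outline; the r=10.5 cylinder at (-1.5, -1) partially overlaps it — only the 53.86 mm² overlap (of its 311.83 mm²) is removed, clipping the outline — boundary = 107.08 mm; (rotated 60° about Z; rotation is an isometry so areas/perimeters/island counts are preserved). So its perimeter = 107.08 mm. Layer 63 is larger (107.08 vs 78.90 mm).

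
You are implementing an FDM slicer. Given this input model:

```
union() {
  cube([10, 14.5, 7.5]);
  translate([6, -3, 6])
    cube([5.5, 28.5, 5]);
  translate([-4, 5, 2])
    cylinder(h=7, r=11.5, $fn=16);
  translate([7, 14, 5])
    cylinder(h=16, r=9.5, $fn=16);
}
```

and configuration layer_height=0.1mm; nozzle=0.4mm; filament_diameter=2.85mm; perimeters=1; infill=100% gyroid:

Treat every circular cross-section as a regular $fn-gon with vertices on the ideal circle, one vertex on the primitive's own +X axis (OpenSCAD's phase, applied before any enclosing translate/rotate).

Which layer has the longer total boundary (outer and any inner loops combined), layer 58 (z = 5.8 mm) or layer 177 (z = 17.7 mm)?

Layer 58 (z = 5.8): the cube is present — its section is the full 10×14.5 rectangle (perimeter 49.00 mm); the cube at (6, -3) is not intersected at this z (z outside [6, 11]); the r=11.5 cylinder at (-4, 5) contributes a regular 16-gon of circumradius 11.5 (perimeter = 2·16·11.500·sin(180°/16) = 71.79 mm); the r=9.5 cylinder at (7, 14) contributes a regular 16-gon of circumradius 9.5 (perimeter = 2·16·9.500·sin(180°/16) = 59.31 mm); Taking the union: the regions partially overlap (shared area 197.84 mm²), so the edge portions inside another operand are dropped and the merged outline is re-measured after clipping — boundary = 98.73 mm. So its perimeter = 98.73 mm. Layer 177 (z = 17.7): the cube does not reach this height (z outside [0, 7.5]); the cube at (6, -3) is absent (z outside [6, 11]); the cylinder at (-4, 5) is not intersected at this z (z outside [2, 9]); the r=9.5 cylinder at (7, 14) contributes a regular 16-gon of circumradius 9.5 (perimeter = 2·16·9.500·sin(180°/16) = 59.31 mm); Taking the union: only the r=9.5 cylinder at (7, 14) is present, so the union is just that shape — boundary = 59.31 mm. So its perimeter = 59.31 mm. Layer 58 is larger (98.73 vs 59.31 mm).

layer 58 (z = 5.8 mm)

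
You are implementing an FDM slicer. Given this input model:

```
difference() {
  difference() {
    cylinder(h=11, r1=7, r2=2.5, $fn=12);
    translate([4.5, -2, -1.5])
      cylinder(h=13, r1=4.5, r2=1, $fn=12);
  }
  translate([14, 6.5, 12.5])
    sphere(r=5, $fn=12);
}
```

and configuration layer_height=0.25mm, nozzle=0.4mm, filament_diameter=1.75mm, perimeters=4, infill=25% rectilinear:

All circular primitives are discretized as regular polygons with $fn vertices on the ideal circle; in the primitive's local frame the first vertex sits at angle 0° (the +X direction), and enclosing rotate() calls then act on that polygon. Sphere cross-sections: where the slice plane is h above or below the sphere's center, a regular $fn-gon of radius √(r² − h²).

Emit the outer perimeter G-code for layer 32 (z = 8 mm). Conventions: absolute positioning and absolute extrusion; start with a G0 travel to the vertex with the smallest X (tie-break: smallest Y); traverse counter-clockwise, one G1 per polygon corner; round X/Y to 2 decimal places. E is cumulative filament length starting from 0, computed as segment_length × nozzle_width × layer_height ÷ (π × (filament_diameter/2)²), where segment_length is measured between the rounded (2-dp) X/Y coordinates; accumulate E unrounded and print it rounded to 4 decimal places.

G0 X-3.73 Y0.00 Z8.00
G1 X-3.23 Y-1.86 E0.0801
G1 X-1.86 Y-3.23 E0.1606
G1 X0.00 Y-3.73 E0.2407
G1 X1.86 Y-3.23 E0.3208
G1 X2.67 Y-2.42 E0.3684
G1 X2.56 Y-2.00 E0.3865
G1 X2.82 Y-1.03 E0.4282
G1 X3.53 Y-0.32 E0.4699
G1 X3.65 Y-0.29 E0.4751
G1 X3.73 Y0.00 E0.4876
G1 X3.23 Y1.86 E0.5677
G1 X1.86 Y3.23 E0.6482
G1 X0.00 Y3.73 E0.7283
G1 X-1.86 Y3.23 E0.8084
G1 X-3.23 Y1.86 E0.8889
G1 X-3.73 Y0.00 E0.9690

At z = 8 mm: the cone (r1=7→r2=2.5) has section circumradius 3.727 here — a regular 12-gon; the cone at (4.5, -2): at t=0.731 of its height the radius interpolates to r₁+(r₂−r₁)t = 1.942, giving a regular 12-gon of that circumradius; Taking the first minus the rest: starting from the cone, the cone at (4.5, -2) partially overlaps it — only the 0.99 mm² overlap (of its 11.32 mm²) is removed, clipping the outline — 1 connected region; the r=5 sphere at (14, 6.5) contributes a regular 12-gon of circumradius √(5²−4.5²) = 2.179; After the difference (first − rest): starting from that combined region, the r=5 sphere at (14, 6.5) misses the remaining region (no effect) — 1 connected region. The outline is a single polygon with 16 vertices. Extrusion per mm of travel: 0.4 × 0.25 / (π × 0.875²) = 0.041575. Accumulating E over each segment gives final E = 0.9690.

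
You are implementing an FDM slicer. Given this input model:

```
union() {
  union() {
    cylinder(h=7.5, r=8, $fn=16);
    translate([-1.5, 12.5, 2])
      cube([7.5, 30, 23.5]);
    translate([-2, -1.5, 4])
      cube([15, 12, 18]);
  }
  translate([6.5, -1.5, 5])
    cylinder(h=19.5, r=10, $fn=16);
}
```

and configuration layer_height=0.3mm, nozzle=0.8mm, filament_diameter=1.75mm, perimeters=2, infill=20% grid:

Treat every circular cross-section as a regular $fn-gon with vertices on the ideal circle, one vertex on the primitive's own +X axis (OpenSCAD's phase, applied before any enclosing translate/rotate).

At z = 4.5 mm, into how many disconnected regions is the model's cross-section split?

At z = 4.5 mm: the r=8 cylinder contributes a regular 16-gon of circumradius 8; the cube at (-1.5, 12.5) (footprint 7.5×30) is included at this height; the cube at (-2, -1.5) is present — its section is the full 15×12 rectangle; Combining (union): the regions partially overlap (shared area 79.36 mm²), so overlapping operands fuse into one piece — 2 connected regions; the cylinder at (6.5, -1.5) is absent (z outside [5, 24.5]); Taking the union: only the result so far is present, so the union is just that shape — 2 connected regions. The result has 2 disconnected regions.

2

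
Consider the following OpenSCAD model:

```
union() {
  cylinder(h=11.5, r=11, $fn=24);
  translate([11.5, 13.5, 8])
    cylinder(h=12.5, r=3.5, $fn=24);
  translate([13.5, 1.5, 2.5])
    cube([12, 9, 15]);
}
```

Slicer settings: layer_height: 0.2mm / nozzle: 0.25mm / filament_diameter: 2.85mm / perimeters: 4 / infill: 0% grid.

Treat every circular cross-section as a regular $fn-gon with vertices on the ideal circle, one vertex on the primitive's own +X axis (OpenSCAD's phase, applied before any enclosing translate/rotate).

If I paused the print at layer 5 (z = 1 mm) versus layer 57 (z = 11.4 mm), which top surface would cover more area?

Layer 5 (z = 1): the r=11 cylinder gives a regular 24-gon of circumradius 11 (constant along its height) (area = (24/2)·11.000²·sin(360°/24) = 375.81 mm²); the cylinder at (11.5, 13.5) is absent (z outside [8, 20.5]); the cube at (13.5, 1.5) is absent (z outside [2.5, 17.5]); Merging all regions: only the r=11 cylinder is present, so the union is just that shape — area = 375.81 mm². So its area = 375.81 mm². Layer 57 (z = 11.4): the r=11 cylinder gives a regular 24-gon of circumradius 11 (constant along its height) (area = (24/2)·11.000²·sin(360°/24) = 375.81 mm²); the r=3.5 cylinder at (11.5, 13.5) gives a regular 24-gon of circumradius 3.5 (constant along its height) (area = (24/2)·3.500²·sin(360°/24) = 38.05 mm²); the 12×9 cube at (13.5, 1.5) contributes its full rectangle (area 108.00 mm²); Combining (union): the 3 present regions are separate (no shared area or edge), so areas and boundary lengths simply add and each stays a separate island — area = 521.85 mm². So its area = 521.85 mm². Layer 57 is larger (521.85 vs 375.81 mm²).

layer 57 (z = 11.4 mm)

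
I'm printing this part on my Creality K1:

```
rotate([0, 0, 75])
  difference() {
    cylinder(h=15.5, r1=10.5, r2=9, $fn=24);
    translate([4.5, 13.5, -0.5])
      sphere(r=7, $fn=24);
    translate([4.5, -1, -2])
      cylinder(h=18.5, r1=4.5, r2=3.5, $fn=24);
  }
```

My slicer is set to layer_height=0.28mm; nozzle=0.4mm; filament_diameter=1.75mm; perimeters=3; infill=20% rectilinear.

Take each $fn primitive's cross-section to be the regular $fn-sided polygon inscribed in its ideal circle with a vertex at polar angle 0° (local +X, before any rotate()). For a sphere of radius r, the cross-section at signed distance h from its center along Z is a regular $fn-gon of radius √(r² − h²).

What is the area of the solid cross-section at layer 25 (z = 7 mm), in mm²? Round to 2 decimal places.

At z = 7 mm: the cone contributes a regular 24-gon of circumradius 9.823 (interpolated between r1=10.5 and r2=9 at t=0.452) (area = (24/2)·9.823²·sin(360°/24) = 299.66 mm²); the sphere at (4.5, 13.5) is not intersected at this z (|z−center|=7.500 > r=7); the cone at (4.5, -1) contributes a regular 24-gon of circumradius 4.014 (interpolated between r1=4.5 and r2=3.5 at t=0.486) (area = (24/2)·4.014²·sin(360°/24) = 50.03 mm²); After the difference (first − rest): starting from the cone (299.66 mm²), the cone at (4.5, -1) lies wholly inside it (removes its full 50.03 mm² and its 25.15 mm outline becomes a hole wall) — area = 249.63 mm²; (rotated 75° about Z; rotation is an isometry so areas/perimeters/island counts are preserved). Overall, the cross-section is one region with 1 hole. Net area = 249.63 mm².

249.63 mm²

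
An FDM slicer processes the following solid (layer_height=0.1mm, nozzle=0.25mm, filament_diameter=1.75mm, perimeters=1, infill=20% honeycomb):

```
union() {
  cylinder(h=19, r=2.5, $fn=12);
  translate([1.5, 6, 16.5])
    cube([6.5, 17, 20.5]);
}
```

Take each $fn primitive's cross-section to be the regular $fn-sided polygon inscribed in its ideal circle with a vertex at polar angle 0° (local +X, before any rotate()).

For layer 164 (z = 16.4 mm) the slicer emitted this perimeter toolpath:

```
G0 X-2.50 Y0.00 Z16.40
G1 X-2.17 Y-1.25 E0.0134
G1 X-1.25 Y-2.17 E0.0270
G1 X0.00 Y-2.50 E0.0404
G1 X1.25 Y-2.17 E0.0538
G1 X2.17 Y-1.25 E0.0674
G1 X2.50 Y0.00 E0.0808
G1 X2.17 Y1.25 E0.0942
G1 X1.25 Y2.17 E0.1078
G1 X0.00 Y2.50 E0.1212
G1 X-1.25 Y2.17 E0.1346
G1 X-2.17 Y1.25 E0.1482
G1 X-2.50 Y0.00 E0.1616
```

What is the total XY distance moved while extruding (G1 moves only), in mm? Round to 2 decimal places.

Sum the Euclidean lengths of each G1 segment: total = 15.55 mm.

15.55 mm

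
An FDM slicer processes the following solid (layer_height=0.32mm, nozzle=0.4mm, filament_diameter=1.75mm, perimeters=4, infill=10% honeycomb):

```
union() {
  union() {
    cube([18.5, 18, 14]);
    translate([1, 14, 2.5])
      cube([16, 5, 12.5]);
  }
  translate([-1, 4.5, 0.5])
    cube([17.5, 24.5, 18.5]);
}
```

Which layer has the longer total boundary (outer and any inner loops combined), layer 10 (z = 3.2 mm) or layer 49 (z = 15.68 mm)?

Layer 10 (z = 3.2): the 18.5×18 cube contributes its full rectangle (perimeter 73.00 mm); the cube at (1, 14) (footprint 16×5) is included at this height (perimeter 42.00 mm); Merging all regions: the regions partially overlap (shared area 64.00 mm²), so the edge portions inside another operand are dropped and the merged outline is re-measured after clipping — boundary = 75.00 mm; the 17.5×24.5 cube at (-1, 4.5) contributes its full rectangle (perimeter 84.00 mm); Taking the union: the regions partially overlap (shared area 238.25 mm²), so the edge portions inside another operand are dropped and the merged outline is re-measured after clipping — boundary = 97.00 mm. So its perimeter = 97.00 mm. Layer 49 (z = 15.68): the cube does not reach this height (z outside [0, 14]); the cube at (1, 14) is absent (z outside [2.5, 15]); Combining (union): nothing is present at this height; the cube at (-1, 4.5) is present — its section is the full 17.5×24.5 rectangle (perimeter 84.00 mm); Taking the union: only the 17.5×24.5 cube at (-1, 4.5) is present, so the union is just that shape — boundary = 84.00 mm. So its perimeter = 84.00 mm. Layer 10 is larger (97.00 vs 84.00 mm).

layer 10 (z = 3.2 mm)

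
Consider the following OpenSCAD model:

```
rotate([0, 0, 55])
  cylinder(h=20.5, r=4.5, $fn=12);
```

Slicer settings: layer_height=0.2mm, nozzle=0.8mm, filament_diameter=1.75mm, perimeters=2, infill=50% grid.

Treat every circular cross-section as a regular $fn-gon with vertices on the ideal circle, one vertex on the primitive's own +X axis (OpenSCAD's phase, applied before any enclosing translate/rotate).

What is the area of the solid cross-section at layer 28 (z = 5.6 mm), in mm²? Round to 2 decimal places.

60.75 mm²

At z = 5.6 mm: the cylinder: section is a regular 12-gon, circumradius r=4.5 (area = (12/2)·4.500²·sin(360°/12) = 60.75 mm²); (rotated 55° about Z; rotation is an isometry so areas/perimeters/island counts are preserved). Overall, the cross-section is a single solid region. Net area = 60.75 mm².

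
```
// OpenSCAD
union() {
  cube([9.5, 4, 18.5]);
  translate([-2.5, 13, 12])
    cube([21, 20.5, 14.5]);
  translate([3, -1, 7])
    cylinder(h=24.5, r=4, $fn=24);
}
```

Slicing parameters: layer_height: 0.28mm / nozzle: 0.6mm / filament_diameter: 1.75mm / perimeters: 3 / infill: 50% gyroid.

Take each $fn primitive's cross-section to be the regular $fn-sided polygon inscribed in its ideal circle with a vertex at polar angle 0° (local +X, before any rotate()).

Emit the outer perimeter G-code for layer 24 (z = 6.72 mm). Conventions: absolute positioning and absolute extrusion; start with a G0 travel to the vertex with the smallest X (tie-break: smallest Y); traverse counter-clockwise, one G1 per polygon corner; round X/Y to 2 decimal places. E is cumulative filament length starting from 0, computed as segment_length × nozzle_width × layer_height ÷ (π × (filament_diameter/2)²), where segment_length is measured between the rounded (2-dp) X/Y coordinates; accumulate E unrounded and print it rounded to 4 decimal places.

G0 X0.00 Y0.00 Z6.72
G1 X9.50 Y0.00 E0.6635
G1 X9.50 Y4.00 E0.9429
G1 X0.00 Y4.00 E1.6065
G1 X0.00 Y0.00 E1.8858

At z = 6.72 mm: the 9.5×4 cube contributes its full rectangle; the cube at (-2.5, 13) is absent (z outside [12, 26.5]); the cylinder at (3, -1) does not reach this height (z outside [7, 31.5]); Taking the union: only the 9.5×4 cube is present, so the union is just that shape — 1 connected region. The outline is a single polygon with 4 vertices. Extrusion per mm of travel: 0.6 × 0.28 / (π × 0.875²) = 0.069846. Accumulating E over each segment gives final E = 1.8858.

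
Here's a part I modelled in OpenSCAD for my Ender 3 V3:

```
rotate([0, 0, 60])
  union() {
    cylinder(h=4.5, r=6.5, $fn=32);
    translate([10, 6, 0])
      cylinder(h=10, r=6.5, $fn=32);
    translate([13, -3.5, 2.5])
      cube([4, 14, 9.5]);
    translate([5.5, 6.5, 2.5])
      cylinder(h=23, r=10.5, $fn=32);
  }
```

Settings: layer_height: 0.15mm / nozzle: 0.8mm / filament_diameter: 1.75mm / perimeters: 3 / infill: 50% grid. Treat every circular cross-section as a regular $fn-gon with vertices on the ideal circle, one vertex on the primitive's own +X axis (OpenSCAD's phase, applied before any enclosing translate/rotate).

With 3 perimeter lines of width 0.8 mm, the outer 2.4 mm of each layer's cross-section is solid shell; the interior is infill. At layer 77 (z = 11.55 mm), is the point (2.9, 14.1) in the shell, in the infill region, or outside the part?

At z = 11.55 mm: the cylinder does not reach this height (z outside [0, 4.5]); the cylinder at (10, 6) is absent (z outside [0, 10]); the 4×14 cube at (13, -3.5) contributes its full rectangle; the r=10.5 cylinder at (5.5, 6.5) gives a regular 32-gon of circumradius 10.5 (constant along its height); Combining (union): the regions partially overlap (shared area 25.72 mm²), so overlapping operands fuse into one piece — 1 connected region; (rotated 60° about Z; rotation is an isometry so areas/perimeters/island counts are preserved). Overall, the cross-section is a single solid region. Undo the 60° rotation: the query point maps to (13.661, 4.539) in the un-rotated model frame. The nearest boundary edge runs (17.00, 10.50)→(17.00, -3.50); distance from the point to it = 3.34 mm. The point is inside the cross-section and 3.34 mm from the nearest boundary — more than the 2.4 mm shell width (3 × 0.8), so it's in the infill interior.

infill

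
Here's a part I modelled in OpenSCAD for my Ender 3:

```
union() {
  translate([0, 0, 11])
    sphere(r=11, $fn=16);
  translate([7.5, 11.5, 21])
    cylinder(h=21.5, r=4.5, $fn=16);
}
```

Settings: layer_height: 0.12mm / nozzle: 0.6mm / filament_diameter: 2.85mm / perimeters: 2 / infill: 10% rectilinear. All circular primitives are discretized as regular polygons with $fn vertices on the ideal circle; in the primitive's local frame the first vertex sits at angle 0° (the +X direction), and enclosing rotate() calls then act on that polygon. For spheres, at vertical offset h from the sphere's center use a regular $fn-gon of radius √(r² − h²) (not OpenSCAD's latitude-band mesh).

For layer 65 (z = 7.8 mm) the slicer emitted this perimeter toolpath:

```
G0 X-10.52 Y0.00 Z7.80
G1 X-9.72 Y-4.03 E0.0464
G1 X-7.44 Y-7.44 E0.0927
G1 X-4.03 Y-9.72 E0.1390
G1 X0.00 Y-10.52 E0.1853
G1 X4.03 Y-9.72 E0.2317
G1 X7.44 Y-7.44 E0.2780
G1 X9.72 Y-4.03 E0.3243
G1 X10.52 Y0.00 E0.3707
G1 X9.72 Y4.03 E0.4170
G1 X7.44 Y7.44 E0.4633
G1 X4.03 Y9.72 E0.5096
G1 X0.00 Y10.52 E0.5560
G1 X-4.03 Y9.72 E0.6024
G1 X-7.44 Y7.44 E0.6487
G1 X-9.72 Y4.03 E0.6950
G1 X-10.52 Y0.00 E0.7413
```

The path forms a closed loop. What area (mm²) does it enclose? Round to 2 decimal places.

338.92 mm²

Apply the shoelace formula to the sequence of (X, Y) vertices; enclosed area = 338.92 mm².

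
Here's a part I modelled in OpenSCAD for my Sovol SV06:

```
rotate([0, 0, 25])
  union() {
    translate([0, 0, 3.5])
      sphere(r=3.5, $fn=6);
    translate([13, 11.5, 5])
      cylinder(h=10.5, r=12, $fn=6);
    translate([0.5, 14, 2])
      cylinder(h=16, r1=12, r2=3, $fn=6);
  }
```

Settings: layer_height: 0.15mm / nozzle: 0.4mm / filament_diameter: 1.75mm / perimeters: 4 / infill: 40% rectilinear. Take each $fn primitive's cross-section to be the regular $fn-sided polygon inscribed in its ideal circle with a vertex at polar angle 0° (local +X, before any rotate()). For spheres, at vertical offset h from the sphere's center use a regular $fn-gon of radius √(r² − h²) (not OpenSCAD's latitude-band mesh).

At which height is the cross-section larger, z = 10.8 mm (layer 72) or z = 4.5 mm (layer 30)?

Layer 72 (z = 10.8): the sphere is not intersected at this z (|z−center|=7.300 > r=3.5); the r=12 cylinder at (13, 11.5) contributes a regular 6-gon of circumradius 12 (area = (6/2)·12.000²·sin(360°/6) = 374.12 mm²); the cone at (0.5, 14) contributes a regular 6-gon of circumradius 7.050 (interpolated between r1=12 and r2=3 at t=0.550) (area = (6/2)·7.050²·sin(360°/6) = 129.13 mm²); Merging all regions: the regions partially overlap — summed areas 503.25 mm² minus the doubly-counted overlap 34.97 mm² gives 468.29 mm² — area = 468.29 mm²; (rotated 25° about Z; rotation is an isometry so areas/perimeters/island counts are preserved). So its area = 468.29 mm². Layer 30 (z = 4.5): the r=3.5 sphere contributes a regular 6-gon of circumradius √(3.5²−1²) = 3.354 (area = (6/2)·3.354²·sin(360°/6) = 29.23 mm²); the cylinder at (13, 11.5) is not intersected at this z (z outside [5, 15.5]); the cone at (0.5, 14) contributes a regular 6-gon of circumradius 10.594 (interpolated between r1=12 and r2=3 at t=0.156) (area = (6/2)·10.594²·sin(360°/6) = 291.58 mm²); Taking the union: the 2 present regions are separate (no shared area or edge), so areas and boundary lengths simply add and each stays a separate island — area = 320.80 mm²; (rotated 25° about Z; rotation is an isometry so areas/perimeters/island counts are preserved). So its area = 320.80 mm². Layer 72 is larger (468.29 vs 320.80 mm²).

layer 72 (z = 10.8 mm)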